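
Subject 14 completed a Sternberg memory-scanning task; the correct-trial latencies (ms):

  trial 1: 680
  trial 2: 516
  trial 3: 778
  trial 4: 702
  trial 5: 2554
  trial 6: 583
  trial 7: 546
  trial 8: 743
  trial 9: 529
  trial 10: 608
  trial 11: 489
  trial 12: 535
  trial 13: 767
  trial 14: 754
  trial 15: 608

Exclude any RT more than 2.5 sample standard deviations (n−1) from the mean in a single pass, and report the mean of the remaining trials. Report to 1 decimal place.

n = 15, ΣRT = 11392, M = 759.467
Σ(x−M)² = 3589189.73; s = √(3589189.73/14) = 506.331
Cutoffs: 759.467 ± 2.5·506.331 → [-506.4, 2025.3]
Outside: 2554 → excluded.
Retained (n=14): Σ = 8838, mean = 8838/14 = 631.286

631.3 ms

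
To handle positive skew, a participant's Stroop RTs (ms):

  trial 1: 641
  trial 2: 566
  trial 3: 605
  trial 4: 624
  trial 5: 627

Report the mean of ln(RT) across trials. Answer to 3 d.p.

6.417

ln(RT): 6.4630, 6.3386, 6.4052, 6.4362, 6.4409
Σ ln(RT) = 32.0839
Mean = 32.0839/5 = 6.41679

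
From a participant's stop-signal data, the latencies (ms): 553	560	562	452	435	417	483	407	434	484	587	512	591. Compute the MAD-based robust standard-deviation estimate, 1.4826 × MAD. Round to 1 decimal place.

99.3 ms

Sorted: 407, 417, 434, 435, 452, 483, 484, 512, 553, 560, 562, 587, 591 → median = 484
|x − 484| sorted: 0, 1, 28, 32, 49, 50, 67, 69, 76, 77, 78, 103, 107 → MAD = 67
Robust SD ≈ 1.4826 × 67 = 99.334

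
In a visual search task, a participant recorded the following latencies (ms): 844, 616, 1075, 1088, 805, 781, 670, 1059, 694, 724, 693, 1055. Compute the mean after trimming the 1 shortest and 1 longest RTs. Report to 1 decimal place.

Sorted: 616, 670, 693, 694, 724, 781, 805, 844, 1055, 1059, 1075, 1088
Drop lowest 1 (616) and highest 1 (1088)
Remaining (n=10): Σ = 8400, mean = 8400/10 = 840.000

840.0 ms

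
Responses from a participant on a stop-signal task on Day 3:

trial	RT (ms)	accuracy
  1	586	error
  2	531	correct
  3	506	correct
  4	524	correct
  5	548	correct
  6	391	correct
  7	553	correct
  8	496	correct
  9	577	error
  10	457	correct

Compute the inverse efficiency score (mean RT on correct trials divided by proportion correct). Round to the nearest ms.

Correct trials (n=8): 531, 506, 524, 548, 391, 553, 496, 457
Mean correct RT = 4006/8 = 500.7500 ms
Proportion correct = 8/10
IES = 500.7500 / (8/10) = 625.938 ms

626 ms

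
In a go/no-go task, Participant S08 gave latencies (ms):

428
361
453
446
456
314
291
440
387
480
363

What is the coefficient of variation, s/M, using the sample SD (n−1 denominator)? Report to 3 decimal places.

0.156

n = 11, Σ = 4419, M = 401.7273
Σ(x−M)² = 39148.182; s = √(39148.182/10) = 62.5685
CV = 62.5685 / 401.7273 = 0.15575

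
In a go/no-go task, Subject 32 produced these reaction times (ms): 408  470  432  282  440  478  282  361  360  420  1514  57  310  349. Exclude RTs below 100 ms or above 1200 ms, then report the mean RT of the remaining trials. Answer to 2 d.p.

382.67 ms

Excluded: 57, 1514
Retained (n=12): Σ = 4592
Mean = 4592/12 = 382.6667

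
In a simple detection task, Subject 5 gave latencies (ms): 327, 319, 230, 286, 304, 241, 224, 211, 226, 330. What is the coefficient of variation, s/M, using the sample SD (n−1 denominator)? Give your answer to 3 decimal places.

n = 10, Σ = 2698, M = 269.8000
Σ(x−M)² = 20635.600; s = √(20635.600/9) = 47.8837
CV = 47.8837 / 269.8000 = 0.17748

0.177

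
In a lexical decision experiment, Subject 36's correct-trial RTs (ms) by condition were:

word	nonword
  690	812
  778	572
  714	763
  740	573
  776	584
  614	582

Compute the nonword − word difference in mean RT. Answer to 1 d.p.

M(word) = 4312/6 = 718.667
M(nonword) = 3886/6 = 647.667
Difference = 647.667 − 718.667 = -71.000 ms

-71.0 ms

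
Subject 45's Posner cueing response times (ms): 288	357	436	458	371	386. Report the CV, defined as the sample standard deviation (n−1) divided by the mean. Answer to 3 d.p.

0.158

n = 6, Σ = 2296, M = 382.6667
Σ(x−M)² = 18287.333; s = √(18287.333/5) = 60.4770
CV = 60.4770 / 382.6667 = 0.15804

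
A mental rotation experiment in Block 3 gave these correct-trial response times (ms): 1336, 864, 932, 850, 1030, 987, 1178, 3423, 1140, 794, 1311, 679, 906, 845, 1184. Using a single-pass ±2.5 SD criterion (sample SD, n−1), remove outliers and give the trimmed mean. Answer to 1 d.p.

n = 15, ΣRT = 17459, M = 1163.933
Σ(x−M)² = 5987600.93; s = √(5987600.93/14) = 653.977
Cutoffs: 1163.933 ± 2.5·653.977 → [-471.0, 2798.9]
Outside: 3423 → excluded.
Retained (n=14): Σ = 14036, mean = 14036/14 = 1002.571

1002.6 ms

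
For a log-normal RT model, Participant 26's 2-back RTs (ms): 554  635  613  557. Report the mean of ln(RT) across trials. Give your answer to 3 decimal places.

ln(RT): 6.3172, 6.4536, 6.4184, 6.3226
Σ ln(RT) = 25.5117
Mean = 25.5117/4 = 6.37793

6.378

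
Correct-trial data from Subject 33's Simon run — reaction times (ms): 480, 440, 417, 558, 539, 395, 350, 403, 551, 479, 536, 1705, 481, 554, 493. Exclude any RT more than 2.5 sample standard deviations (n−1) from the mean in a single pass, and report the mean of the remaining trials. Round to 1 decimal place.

476.9 ms

n = 15, ΣRT = 8381, M = 558.733
Σ(x−M)² = 1466652.93; s = √(1466652.93/14) = 323.668
Cutoffs: 558.733 ± 2.5·323.668 → [-250.4, 1367.9]
Outside: 1705 → excluded.
Retained (n=14): Σ = 6676, mean = 6676/14 = 476.857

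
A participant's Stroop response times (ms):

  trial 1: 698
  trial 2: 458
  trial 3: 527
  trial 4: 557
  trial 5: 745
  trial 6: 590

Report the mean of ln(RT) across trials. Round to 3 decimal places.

6.376

ln(RT): 6.5482, 6.1269, 6.2672, 6.3226, 6.6134, 6.3801
Σ ln(RT) = 38.2584
Mean = 38.2584/6 = 6.37639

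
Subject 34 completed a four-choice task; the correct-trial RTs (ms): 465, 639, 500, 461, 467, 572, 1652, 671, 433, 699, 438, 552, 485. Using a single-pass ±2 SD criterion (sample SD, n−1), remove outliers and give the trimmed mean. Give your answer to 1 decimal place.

531.8 ms

n = 13, ΣRT = 8034, M = 618.000
Σ(x−M)² = 1254536.00; s = √(1254536.00/12) = 323.334
Cutoffs: 618.000 ± 2·323.334 → [-28.7, 1264.7]
Outside: 1652 → excluded.
Retained (n=12): Σ = 6382, mean = 6382/12 = 531.833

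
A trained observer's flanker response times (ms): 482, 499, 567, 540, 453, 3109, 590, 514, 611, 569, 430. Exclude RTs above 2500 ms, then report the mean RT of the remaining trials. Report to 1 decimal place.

Excluded: 3109
Retained (n=10): Σ = 5255
Mean = 5255/10 = 525.5000

525.5 ms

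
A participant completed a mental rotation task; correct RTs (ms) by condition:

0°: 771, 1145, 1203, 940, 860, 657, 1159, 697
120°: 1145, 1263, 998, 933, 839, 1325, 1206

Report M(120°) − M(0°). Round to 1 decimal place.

172.3 ms

M(0°) = 7432/8 = 929.000
M(120°) = 7709/7 = 1101.286
Difference = 1101.286 − 929.000 = 172.286 ms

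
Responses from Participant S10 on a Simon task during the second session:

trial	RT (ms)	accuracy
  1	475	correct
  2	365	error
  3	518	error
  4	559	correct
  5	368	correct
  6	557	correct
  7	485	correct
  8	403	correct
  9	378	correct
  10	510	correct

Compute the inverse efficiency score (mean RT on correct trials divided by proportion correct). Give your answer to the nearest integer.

Correct trials (n=8): 475, 559, 368, 557, 485, 403, 378, 510
Mean correct RT = 3735/8 = 466.8750 ms
Proportion correct = 8/10
IES = 466.8750 / (8/10) = 583.594 ms

584 ms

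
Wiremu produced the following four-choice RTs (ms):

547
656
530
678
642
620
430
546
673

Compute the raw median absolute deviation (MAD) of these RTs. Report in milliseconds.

58 ms

Sorted: 430, 530, 546, 547, 620, 642, 656, 673, 678 → median = 620
|x − 620|: 73, 36, 90, 58, 22, 0, 190, 74, 53
Sorted deviations: 0, 22, 36, 53, 58, 73, 74, 90, 190 → MAD = 58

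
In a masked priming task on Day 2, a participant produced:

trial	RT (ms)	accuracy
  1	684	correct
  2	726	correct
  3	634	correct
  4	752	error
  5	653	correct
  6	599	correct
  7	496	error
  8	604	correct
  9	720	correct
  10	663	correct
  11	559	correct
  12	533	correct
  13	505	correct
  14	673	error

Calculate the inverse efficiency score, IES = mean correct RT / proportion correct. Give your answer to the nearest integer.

Correct trials (n=11): 684, 726, 634, 653, 599, 604, 720, 663, 559, 533, 505
Mean correct RT = 6880/11 = 625.4545 ms
Proportion correct = 11/14
IES = 625.4545 / (11/14) = 796.033 ms

796 ms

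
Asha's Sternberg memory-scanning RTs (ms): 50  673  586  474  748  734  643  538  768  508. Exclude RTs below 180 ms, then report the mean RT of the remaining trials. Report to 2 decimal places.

630.22 ms

Excluded: 50
Retained (n=9): Σ = 5672
Mean = 5672/9 = 630.2222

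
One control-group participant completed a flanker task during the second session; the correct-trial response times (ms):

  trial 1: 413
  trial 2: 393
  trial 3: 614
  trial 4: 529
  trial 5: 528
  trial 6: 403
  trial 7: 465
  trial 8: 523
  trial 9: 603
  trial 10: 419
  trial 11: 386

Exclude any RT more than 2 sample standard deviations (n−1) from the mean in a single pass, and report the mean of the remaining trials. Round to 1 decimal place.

n = 11, ΣRT = 5276, M = 479.636
Σ(x−M)² = 70406.55; s = √(70406.55/10) = 83.909
Cutoffs: 479.636 ± 2·83.909 → [311.8, 647.5]
No RTs fall outside the cutoffs; all 11 retained. Mean = 5276/11 = 479.636

479.6 ms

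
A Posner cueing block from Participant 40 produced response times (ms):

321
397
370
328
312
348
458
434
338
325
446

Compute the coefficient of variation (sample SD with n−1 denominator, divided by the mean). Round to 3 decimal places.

0.146

n = 11, Σ = 4077, M = 370.6364
Σ(x−M)² = 29402.545; s = √(29402.545/10) = 54.2241
CV = 54.2241 / 370.6364 = 0.14630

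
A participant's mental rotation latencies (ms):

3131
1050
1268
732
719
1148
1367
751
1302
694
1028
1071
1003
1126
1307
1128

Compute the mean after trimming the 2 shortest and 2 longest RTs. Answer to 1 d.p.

Sorted: 694, 719, 732, 751, 1003, 1028, 1050, 1071, 1126, 1128, 1148, 1268, 1302, 1307, 1367, 3131
Drop lowest 2 (694, 719) and highest 2 (1367, 3131)
Remaining (n=12): Σ = 12914, mean = 12914/12 = 1076.167

1076.2 ms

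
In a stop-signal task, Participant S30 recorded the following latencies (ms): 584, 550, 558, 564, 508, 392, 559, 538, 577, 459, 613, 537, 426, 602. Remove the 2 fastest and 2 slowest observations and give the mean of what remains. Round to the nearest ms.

543 ms

Sorted: 392, 426, 459, 508, 537, 538, 550, 558, 559, 564, 577, 584, 602, 613
Drop lowest 2 (392, 426) and highest 2 (602, 613)
Remaining (n=10): Σ = 5434, mean = 5434/10 = 543.400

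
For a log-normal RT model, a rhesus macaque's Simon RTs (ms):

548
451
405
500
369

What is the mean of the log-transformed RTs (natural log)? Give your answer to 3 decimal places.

ln(RT): 6.3063, 6.1115, 6.0039, 6.2146, 5.9108
Σ ln(RT) = 30.5470
Mean = 30.5470/5 = 6.10941

6.109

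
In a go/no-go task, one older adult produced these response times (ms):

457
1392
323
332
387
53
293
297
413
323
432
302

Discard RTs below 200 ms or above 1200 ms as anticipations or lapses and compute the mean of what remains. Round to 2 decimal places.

Excluded: 53, 1392
Retained (n=10): Σ = 3559
Mean = 3559/10 = 355.9000

355.90 ms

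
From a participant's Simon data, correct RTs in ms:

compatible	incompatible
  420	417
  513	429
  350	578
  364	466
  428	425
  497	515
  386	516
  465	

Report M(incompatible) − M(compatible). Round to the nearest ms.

M(compatible) = 3423/8 = 427.875
M(incompatible) = 3346/7 = 478.000
Difference = 478.000 − 427.875 = 50.125 ms

50 ms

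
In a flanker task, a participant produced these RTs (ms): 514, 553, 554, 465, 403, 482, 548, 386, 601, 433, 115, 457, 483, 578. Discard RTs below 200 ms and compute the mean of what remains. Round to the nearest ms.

Excluded: 115
Retained (n=13): Σ = 6457
Mean = 6457/13 = 496.6923

497 ms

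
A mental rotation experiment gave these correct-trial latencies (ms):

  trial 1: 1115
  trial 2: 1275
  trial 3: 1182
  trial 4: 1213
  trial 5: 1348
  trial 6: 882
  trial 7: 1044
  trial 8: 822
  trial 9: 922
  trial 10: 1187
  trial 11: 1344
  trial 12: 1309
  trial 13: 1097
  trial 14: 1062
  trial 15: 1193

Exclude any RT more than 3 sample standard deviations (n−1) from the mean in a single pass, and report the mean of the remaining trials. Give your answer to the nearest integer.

n = 15, ΣRT = 16995, M = 1133.000
Σ(x−M)² = 376028.00; s = √(376028.00/14) = 163.888
Cutoffs: 1133.000 ± 3·163.888 → [641.3, 1624.7]
No RTs fall outside the cutoffs; all 15 retained. Mean = 16995/15 = 1133.000

1133 ms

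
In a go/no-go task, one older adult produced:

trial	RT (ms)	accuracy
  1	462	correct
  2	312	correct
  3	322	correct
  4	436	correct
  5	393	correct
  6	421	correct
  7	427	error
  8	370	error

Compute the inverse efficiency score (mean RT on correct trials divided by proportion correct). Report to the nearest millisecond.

521 ms

Correct trials (n=6): 462, 312, 322, 436, 393, 421
Mean correct RT = 2346/6 = 391.0000 ms
Proportion correct = 6/8
IES = 391.0000 / (6/8) = 521.333 ms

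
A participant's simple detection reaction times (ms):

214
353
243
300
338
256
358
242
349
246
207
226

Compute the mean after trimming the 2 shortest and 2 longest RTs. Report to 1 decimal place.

Sorted: 207, 214, 226, 242, 243, 246, 256, 300, 338, 349, 353, 358
Drop lowest 2 (207, 214) and highest 2 (353, 358)
Remaining (n=8): Σ = 2200, mean = 2200/8 = 275.000

275.0 ms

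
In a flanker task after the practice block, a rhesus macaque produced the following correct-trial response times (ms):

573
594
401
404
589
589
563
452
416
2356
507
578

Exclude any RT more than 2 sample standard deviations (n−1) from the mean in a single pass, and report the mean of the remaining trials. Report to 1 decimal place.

515.1 ms

n = 12, ΣRT = 8022, M = 668.500
Σ(x−M)² = 3172515.00; s = √(3172515.00/11) = 537.039
Cutoffs: 668.500 ± 2·537.039 → [-405.6, 1742.6]
Outside: 2356 → excluded.
Retained (n=11): Σ = 5666, mean = 5666/11 = 515.091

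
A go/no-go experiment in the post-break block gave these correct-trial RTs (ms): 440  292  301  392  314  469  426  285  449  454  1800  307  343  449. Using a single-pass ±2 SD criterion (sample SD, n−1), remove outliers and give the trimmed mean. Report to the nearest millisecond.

n = 14, ΣRT = 6721, M = 480.071
Σ(x−M)² = 1939042.93; s = √(1939042.93/13) = 386.209
Cutoffs: 480.071 ± 2·386.209 → [-292.3, 1252.5]
Outside: 1800 → excluded.
Retained (n=13): Σ = 4921, mean = 4921/13 = 378.538

379 ms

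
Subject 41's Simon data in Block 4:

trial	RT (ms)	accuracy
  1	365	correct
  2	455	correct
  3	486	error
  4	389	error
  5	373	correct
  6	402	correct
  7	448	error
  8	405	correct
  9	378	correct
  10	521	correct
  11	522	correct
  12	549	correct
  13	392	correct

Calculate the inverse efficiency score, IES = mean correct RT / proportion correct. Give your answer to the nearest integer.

Correct trials (n=10): 365, 455, 373, 402, 405, 378, 521, 522, 549, 392
Mean correct RT = 4362/10 = 436.2000 ms
Proportion correct = 10/13
IES = 436.2000 / (10/13) = 567.060 ms

567 ms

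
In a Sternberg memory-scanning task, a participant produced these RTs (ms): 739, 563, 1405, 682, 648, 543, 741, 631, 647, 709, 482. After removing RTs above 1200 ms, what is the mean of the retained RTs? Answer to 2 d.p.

Excluded: 1405
Retained (n=10): Σ = 6385
Mean = 6385/10 = 638.5000

638.50 ms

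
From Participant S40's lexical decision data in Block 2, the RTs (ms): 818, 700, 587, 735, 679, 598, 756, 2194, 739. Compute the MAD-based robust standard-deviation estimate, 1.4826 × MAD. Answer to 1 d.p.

Sorted: 587, 598, 679, 700, 735, 739, 756, 818, 2194 → median = 735
|x − 735| sorted: 0, 4, 21, 35, 56, 83, 137, 148, 1459 → MAD = 56
Robust SD ≈ 1.4826 × 56 = 83.026

83.0 ms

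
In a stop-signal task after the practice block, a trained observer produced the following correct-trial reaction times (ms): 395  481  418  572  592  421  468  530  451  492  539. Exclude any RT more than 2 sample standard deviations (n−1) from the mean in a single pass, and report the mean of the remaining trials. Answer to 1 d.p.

487.2 ms

n = 11, ΣRT = 5359, M = 487.182
Σ(x−M)² = 42101.64; s = √(42101.64/10) = 64.886
Cutoffs: 487.182 ± 2·64.886 → [357.4, 617.0]
No RTs fall outside the cutoffs; all 11 retained. Mean = 5359/11 = 487.182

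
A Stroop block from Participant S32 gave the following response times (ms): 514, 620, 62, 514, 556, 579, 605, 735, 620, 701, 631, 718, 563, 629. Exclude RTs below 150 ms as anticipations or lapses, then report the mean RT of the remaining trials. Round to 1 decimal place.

614.2 ms

Excluded: 62
Retained (n=13): Σ = 7985
Mean = 7985/13 = 614.2308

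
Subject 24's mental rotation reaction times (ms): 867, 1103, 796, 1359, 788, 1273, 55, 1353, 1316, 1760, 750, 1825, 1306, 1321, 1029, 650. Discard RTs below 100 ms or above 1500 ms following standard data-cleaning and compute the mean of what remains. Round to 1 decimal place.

1070.1 ms

Excluded: 55, 1760, 1825
Retained (n=13): Σ = 13911
Mean = 13911/13 = 1070.0769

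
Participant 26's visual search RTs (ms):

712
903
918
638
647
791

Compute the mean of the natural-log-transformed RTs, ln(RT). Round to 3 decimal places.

ln(RT): 6.5681, 6.8057, 6.8222, 6.4583, 6.4723, 6.6733
Σ ln(RT) = 39.8000
Mean = 39.8000/6 = 6.63333

6.633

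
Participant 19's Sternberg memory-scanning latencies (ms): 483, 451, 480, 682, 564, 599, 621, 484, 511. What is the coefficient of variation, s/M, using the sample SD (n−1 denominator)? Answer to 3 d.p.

0.145

n = 9, Σ = 4875, M = 541.6667
Σ(x−M)² = 49504.000; s = √(49504.000/8) = 78.6638
CV = 78.6638 / 541.6667 = 0.14523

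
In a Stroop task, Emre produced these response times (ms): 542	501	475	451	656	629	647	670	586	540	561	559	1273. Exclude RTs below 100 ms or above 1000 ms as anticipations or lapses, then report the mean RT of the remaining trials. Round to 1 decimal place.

Excluded: 1273
Retained (n=12): Σ = 6817
Mean = 6817/12 = 568.0833

568.1 ms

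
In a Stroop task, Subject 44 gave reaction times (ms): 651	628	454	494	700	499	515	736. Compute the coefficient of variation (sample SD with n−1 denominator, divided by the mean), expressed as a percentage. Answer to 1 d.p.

18.3%

n = 8, Σ = 4677, M = 584.6250
Σ(x−M)² = 79967.875; s = √(79967.875/7) = 106.8830
CV = 106.8830 / 584.6250 = 0.18282 = 18.282%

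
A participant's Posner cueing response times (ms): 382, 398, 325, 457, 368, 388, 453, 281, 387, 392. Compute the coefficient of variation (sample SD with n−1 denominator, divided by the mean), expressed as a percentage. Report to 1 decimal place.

13.7%

n = 10, Σ = 3831, M = 383.1000
Σ(x−M)² = 24716.900; s = √(24716.900/9) = 52.4054
CV = 52.4054 / 383.1000 = 0.13679 = 13.679%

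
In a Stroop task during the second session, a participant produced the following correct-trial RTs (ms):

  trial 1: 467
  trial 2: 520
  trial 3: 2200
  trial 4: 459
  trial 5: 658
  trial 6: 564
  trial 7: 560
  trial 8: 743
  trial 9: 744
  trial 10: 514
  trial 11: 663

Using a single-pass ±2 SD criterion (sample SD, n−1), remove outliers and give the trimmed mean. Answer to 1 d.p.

n = 11, ΣRT = 8092, M = 735.636
Σ(x−M)² = 2460410.55; s = √(2460410.55/10) = 496.025
Cutoffs: 735.636 ± 2·496.025 → [-256.4, 1727.7]
Outside: 2200 → excluded.
Retained (n=10): Σ = 5892, mean = 5892/10 = 589.200

589.2 ms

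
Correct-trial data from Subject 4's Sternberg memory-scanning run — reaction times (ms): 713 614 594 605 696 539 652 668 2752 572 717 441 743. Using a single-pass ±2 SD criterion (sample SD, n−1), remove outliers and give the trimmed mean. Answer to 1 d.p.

n = 13, ΣRT = 10306, M = 792.769
Σ(x−M)² = 4241518.31; s = √(4241518.31/12) = 594.525
Cutoffs: 792.769 ± 2·594.525 → [-396.3, 1981.8]
Outside: 2752 → excluded.
Retained (n=12): Σ = 7554, mean = 7554/12 = 629.500

629.5 ms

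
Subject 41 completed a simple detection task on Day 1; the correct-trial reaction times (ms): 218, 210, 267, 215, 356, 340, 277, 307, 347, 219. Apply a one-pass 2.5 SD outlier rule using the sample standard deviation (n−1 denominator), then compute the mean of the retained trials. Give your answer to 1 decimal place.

275.6 ms

n = 10, ΣRT = 2756, M = 275.600
Σ(x−M)² = 31268.40; s = √(31268.40/9) = 58.943
Cutoffs: 275.600 ± 2.5·58.943 → [128.2, 423.0]
No RTs fall outside the cutoffs; all 10 retained. Mean = 2756/10 = 275.600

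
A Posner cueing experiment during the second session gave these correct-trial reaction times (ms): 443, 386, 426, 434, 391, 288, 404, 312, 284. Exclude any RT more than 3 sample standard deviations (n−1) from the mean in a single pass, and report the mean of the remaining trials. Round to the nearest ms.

n = 9, ΣRT = 3368, M = 374.222
Σ(x−M)² = 31737.56; s = √(31737.56/8) = 62.986
Cutoffs: 374.222 ± 3·62.986 → [185.3, 563.2]
No RTs fall outside the cutoffs; all 9 retained. Mean = 3368/9 = 374.222

374 ms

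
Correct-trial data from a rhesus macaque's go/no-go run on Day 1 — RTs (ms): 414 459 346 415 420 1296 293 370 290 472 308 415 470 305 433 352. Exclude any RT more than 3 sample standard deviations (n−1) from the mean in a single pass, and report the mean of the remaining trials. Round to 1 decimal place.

384.1 ms

n = 16, ΣRT = 7058, M = 441.125
Σ(x−M)² = 838613.75; s = √(838613.75/15) = 236.448
Cutoffs: 441.125 ± 3·236.448 → [-268.2, 1150.5]
Outside: 1296 → excluded.
Retained (n=15): Σ = 5762, mean = 5762/15 = 384.133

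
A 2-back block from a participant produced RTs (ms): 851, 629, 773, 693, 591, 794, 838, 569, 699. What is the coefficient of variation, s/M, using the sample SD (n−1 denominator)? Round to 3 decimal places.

0.147

n = 9, Σ = 6437, M = 715.2222
Σ(x−M)² = 88057.556; s = √(88057.556/8) = 104.9152
CV = 104.9152 / 715.2222 = 0.14669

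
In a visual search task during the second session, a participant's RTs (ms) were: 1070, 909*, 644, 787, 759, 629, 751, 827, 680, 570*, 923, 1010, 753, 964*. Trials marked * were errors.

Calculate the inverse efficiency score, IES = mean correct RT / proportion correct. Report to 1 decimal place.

Correct trials (n=11): 1070, 644, 787, 759, 629, 751, 827, 680, 923, 1010, 753
Mean correct RT = 8833/11 = 803.0000 ms
Proportion correct = 11/14
IES = 803.0000 / (11/14) = 1022.000 ms

1022.0 ms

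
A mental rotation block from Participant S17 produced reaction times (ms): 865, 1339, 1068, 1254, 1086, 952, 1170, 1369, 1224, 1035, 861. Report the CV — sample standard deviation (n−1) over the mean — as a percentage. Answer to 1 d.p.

n = 11, Σ = 12223, M = 1111.1818
Σ(x−M)² = 311793.636; s = √(311793.636/10) = 176.5768
CV = 176.5768 / 1111.1818 = 0.15891 = 15.891%

15.9%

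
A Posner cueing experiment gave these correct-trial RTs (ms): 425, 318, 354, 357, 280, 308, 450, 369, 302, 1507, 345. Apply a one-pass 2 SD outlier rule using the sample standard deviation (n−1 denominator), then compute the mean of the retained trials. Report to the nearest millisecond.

n = 11, ΣRT = 5015, M = 455.909
Σ(x−M)² = 1241332.91; s = √(1241332.91/10) = 352.326
Cutoffs: 455.909 ± 2·352.326 → [-248.7, 1160.6]
Outside: 1507 → excluded.
Retained (n=10): Σ = 3508, mean = 3508/10 = 350.800

351 ms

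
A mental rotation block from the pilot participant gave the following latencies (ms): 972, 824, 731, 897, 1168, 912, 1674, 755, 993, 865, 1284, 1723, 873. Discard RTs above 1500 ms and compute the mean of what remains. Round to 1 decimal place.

934.0 ms

Excluded: 1674, 1723
Retained (n=11): Σ = 10274
Mean = 10274/11 = 934.0000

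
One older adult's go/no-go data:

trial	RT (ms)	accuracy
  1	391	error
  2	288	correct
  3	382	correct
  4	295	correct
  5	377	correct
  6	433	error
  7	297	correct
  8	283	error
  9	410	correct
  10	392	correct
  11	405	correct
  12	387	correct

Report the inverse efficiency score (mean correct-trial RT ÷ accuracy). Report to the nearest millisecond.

479 ms

Correct trials (n=9): 288, 382, 295, 377, 297, 410, 392, 405, 387
Mean correct RT = 3233/9 = 359.2222 ms
Proportion correct = 9/12
IES = 359.2222 / (9/12) = 478.963 ms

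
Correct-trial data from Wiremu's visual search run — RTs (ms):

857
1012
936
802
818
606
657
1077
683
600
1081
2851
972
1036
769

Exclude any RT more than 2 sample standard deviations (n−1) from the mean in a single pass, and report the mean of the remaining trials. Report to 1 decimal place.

850.4 ms

n = 15, ΣRT = 14757, M = 983.800
Σ(x−M)² = 4120586.40; s = √(4120586.40/14) = 542.520
Cutoffs: 983.800 ± 2·542.520 → [-101.2, 2068.8]
Outside: 2851 → excluded.
Retained (n=14): Σ = 11906, mean = 11906/14 = 850.429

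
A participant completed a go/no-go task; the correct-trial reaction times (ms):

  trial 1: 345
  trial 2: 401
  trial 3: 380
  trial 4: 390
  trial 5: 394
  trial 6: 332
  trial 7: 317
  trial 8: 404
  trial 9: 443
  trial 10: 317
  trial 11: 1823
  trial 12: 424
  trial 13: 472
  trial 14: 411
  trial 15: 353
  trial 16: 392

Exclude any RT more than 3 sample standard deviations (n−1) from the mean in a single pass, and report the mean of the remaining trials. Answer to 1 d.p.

385.0 ms

n = 16, ΣRT = 7598, M = 474.875
Σ(x−M)² = 1967211.75; s = √(1967211.75/15) = 362.143
Cutoffs: 474.875 ± 3·362.143 → [-611.6, 1561.3]
Outside: 1823 → excluded.
Retained (n=15): Σ = 5775, mean = 5775/15 = 385.000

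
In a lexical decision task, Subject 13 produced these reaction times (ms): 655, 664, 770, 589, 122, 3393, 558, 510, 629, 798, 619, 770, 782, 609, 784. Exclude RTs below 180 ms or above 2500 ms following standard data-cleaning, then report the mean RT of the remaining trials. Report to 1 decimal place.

Excluded: 122, 3393
Retained (n=13): Σ = 8737
Mean = 8737/13 = 672.0769

672.1 ms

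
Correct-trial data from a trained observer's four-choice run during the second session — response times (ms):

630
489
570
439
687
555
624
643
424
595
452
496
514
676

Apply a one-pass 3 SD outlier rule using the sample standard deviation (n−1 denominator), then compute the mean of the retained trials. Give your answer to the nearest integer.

n = 14, ΣRT = 7794, M = 556.714
Σ(x−M)² = 102722.86; s = √(102722.86/13) = 88.892
Cutoffs: 556.714 ± 3·88.892 → [290.0, 823.4]
No RTs fall outside the cutoffs; all 14 retained. Mean = 7794/14 = 556.714

557 ms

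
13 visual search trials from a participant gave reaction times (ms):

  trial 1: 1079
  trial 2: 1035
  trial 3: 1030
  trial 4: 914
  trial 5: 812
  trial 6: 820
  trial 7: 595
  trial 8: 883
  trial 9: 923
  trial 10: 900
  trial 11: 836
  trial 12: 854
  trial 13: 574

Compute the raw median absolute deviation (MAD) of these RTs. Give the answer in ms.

63 ms

Sorted: 574, 595, 812, 820, 836, 854, 883, 900, 914, 923, 1030, 1035, 1079 → median = 883
|x − 883|: 196, 152, 147, 31, 71, 63, 288, 0, 40, 17, 47, 29, 309
Sorted deviations: 0, 17, 29, 31, 40, 47, 63, 71, 147, 152, 196, 288, 309 → MAD = 63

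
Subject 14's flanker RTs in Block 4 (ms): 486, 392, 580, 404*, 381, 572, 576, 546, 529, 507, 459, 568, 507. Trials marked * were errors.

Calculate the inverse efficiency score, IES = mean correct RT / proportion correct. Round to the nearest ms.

Correct trials (n=12): 486, 392, 580, 381, 572, 576, 546, 529, 507, 459, 568, 507
Mean correct RT = 6103/12 = 508.5833 ms
Proportion correct = 12/13
IES = 508.5833 / (12/13) = 550.965 ms

551 ms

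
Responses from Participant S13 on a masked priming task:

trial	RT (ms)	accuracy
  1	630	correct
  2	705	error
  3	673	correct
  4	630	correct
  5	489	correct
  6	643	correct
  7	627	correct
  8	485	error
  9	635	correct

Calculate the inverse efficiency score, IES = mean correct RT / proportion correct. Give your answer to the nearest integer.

Correct trials (n=7): 630, 673, 630, 489, 643, 627, 635
Mean correct RT = 4327/7 = 618.1429 ms
Proportion correct = 7/9
IES = 618.1429 / (7/9) = 794.755 ms

795 ms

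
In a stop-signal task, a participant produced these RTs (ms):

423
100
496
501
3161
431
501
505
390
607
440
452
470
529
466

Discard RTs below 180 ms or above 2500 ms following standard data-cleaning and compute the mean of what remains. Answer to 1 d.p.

477.8 ms

Excluded: 100, 3161
Retained (n=13): Σ = 6211
Mean = 6211/13 = 477.7692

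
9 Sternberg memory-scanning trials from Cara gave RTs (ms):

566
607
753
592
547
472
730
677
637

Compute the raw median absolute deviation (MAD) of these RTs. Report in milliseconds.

Sorted: 472, 547, 566, 592, 607, 637, 677, 730, 753 → median = 607
|x − 607|: 41, 0, 146, 15, 60, 135, 123, 70, 30
Sorted deviations: 0, 15, 30, 41, 60, 70, 123, 135, 146 → MAD = 60

60 ms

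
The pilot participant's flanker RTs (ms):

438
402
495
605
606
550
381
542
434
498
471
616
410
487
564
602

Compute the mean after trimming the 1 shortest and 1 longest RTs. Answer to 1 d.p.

Sorted: 381, 402, 410, 434, 438, 471, 487, 495, 498, 542, 550, 564, 602, 605, 606, 616
Drop lowest 1 (381) and highest 1 (616)
Remaining (n=14): Σ = 7104, mean = 7104/14 = 507.429

507.4 ms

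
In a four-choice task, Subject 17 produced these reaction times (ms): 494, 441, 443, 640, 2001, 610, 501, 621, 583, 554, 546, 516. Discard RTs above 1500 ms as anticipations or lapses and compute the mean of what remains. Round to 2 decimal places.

Excluded: 2001
Retained (n=11): Σ = 5949
Mean = 5949/11 = 540.8182

540.82 ms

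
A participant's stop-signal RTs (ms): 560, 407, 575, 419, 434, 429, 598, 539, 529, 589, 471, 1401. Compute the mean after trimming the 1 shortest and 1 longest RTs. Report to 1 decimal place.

514.3 ms

Sorted: 407, 419, 429, 434, 471, 529, 539, 560, 575, 589, 598, 1401
Drop lowest 1 (407) and highest 1 (1401)
Remaining (n=10): Σ = 5143, mean = 5143/10 = 514.300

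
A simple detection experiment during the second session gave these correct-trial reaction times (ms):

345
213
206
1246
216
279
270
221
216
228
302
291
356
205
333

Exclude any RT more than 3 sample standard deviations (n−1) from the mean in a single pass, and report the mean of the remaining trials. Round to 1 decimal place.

n = 15, ΣRT = 4927, M = 328.467
Σ(x−M)² = 941403.73; s = √(941403.73/14) = 259.313
Cutoffs: 328.467 ± 3·259.313 → [-449.5, 1106.4]
Outside: 1246 → excluded.
Retained (n=14): Σ = 3681, mean = 3681/14 = 262.929

262.9 ms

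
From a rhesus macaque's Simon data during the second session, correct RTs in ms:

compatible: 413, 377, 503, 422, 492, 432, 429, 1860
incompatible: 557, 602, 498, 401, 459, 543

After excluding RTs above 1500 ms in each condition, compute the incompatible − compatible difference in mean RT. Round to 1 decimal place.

71.7 ms

compatible: exclude 1860
M(compatible) = 3068/7 = 438.286
M(incompatible) = 3060/6 = 510.000
Difference = 510.000 − 438.286 = 71.714 ms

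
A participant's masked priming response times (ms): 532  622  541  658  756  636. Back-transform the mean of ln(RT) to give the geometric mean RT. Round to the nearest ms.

620 ms

ln(RT): 6.2766, 6.4329, 6.2934, 6.4892, 6.6280, 6.4552
Mean ln(RT) = 38.5754/6 = 6.42924
Geometric mean = exp(6.42924) = 619.70 ms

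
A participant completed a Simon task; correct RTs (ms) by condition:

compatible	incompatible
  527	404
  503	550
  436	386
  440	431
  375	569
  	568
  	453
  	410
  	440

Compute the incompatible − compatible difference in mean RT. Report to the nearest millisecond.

M(compatible) = 2281/5 = 456.200
M(incompatible) = 4211/9 = 467.889
Difference = 467.889 − 456.200 = 11.689 ms

12 ms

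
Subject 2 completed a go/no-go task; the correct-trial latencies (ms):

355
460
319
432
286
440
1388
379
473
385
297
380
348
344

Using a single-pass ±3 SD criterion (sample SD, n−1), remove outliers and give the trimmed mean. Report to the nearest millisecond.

n = 14, ΣRT = 6286, M = 449.000
Σ(x−M)² = 993180.00; s = √(993180.00/13) = 276.403
Cutoffs: 449.000 ± 3·276.403 → [-380.2, 1278.2]
Outside: 1388 → excluded.
Retained (n=13): Σ = 4898, mean = 4898/13 = 376.769

377 ms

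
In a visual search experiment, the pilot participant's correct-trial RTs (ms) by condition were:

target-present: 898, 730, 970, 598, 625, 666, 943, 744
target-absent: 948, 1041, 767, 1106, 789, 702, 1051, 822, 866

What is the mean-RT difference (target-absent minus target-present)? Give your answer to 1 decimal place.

127.4 ms

M(target-present) = 6174/8 = 771.750
M(target-absent) = 8092/9 = 899.111
Difference = 899.111 − 771.750 = 127.361 ms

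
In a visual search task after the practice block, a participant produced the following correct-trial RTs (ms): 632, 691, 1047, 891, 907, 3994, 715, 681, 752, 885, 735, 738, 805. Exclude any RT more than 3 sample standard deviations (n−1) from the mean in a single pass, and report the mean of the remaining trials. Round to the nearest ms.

n = 13, ΣRT = 13473, M = 1036.385
Σ(x−M)² = 9635079.08; s = √(9635079.08/12) = 896.060
Cutoffs: 1036.385 ± 3·896.060 → [-1651.8, 3724.6]
Outside: 3994 → excluded.
Retained (n=12): Σ = 9479, mean = 9479/12 = 789.917

790 ms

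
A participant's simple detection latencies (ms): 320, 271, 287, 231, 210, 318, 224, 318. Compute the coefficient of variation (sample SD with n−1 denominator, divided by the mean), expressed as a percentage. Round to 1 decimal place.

n = 8, Σ = 2179, M = 272.3750
Σ(x−M)² = 14589.875; s = √(14589.875/7) = 45.6538
CV = 45.6538 / 272.3750 = 0.16761 = 16.761%

16.8%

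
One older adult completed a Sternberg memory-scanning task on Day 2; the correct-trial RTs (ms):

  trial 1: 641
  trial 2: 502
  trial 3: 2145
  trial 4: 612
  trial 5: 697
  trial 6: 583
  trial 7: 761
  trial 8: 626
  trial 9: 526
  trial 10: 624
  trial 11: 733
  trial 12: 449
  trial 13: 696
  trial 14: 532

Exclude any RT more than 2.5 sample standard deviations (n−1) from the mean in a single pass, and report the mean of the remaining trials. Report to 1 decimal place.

614.0 ms

n = 14, ΣRT = 10127, M = 723.357
Σ(x−M)² = 2282093.21; s = √(2282093.21/13) = 418.982
Cutoffs: 723.357 ± 2.5·418.982 → [-324.1, 1770.8]
Outside: 2145 → excluded.
Retained (n=13): Σ = 7982, mean = 7982/13 = 614.000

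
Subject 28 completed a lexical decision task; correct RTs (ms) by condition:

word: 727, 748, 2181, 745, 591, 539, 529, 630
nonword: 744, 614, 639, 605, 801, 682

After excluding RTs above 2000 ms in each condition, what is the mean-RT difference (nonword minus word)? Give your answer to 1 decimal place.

36.7 ms

word: exclude 2181
M(word) = 4509/7 = 644.143
M(nonword) = 4085/6 = 680.833
Difference = 680.833 − 644.143 = 36.690 ms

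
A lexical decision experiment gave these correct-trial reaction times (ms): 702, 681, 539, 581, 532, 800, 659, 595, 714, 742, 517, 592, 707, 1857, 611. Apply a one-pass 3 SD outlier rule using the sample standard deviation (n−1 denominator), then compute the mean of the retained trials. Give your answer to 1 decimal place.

640.9 ms

n = 15, ΣRT = 10829, M = 721.933
Σ(x−M)² = 1477892.93; s = √(1477892.93/14) = 324.906
Cutoffs: 721.933 ± 3·324.906 → [-252.8, 1696.7]
Outside: 1857 → excluded.
Retained (n=14): Σ = 8972, mean = 8972/14 = 640.857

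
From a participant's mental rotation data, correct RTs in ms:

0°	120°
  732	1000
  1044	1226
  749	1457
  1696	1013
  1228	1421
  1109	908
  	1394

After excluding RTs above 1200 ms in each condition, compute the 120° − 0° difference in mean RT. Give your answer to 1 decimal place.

0°: exclude 1696, 1228
120°: exclude 1226, 1457, 1421, 1394
M(0°) = 3634/4 = 908.500
M(120°) = 2921/3 = 973.667
Difference = 973.667 − 908.500 = 65.167 ms

65.2 ms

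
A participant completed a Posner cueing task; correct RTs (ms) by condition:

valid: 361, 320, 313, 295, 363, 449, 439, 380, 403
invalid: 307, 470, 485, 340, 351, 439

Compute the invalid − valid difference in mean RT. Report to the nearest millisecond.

M(valid) = 3323/9 = 369.222
M(invalid) = 2392/6 = 398.667
Difference = 398.667 − 369.222 = 29.444 ms

29 ms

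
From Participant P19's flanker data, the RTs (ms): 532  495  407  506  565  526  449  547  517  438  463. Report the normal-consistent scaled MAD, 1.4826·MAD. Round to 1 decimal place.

Sorted: 407, 438, 449, 463, 495, 506, 517, 526, 532, 547, 565 → median = 506
|x − 506| sorted: 0, 11, 11, 20, 26, 41, 43, 57, 59, 68, 99 → MAD = 41
Robust SD ≈ 1.4826 × 41 = 60.787

60.8 ms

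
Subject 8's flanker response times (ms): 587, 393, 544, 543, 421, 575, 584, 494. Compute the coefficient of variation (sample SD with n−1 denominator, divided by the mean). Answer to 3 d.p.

n = 8, Σ = 4141, M = 517.6250
Σ(x−M)² = 39275.875; s = √(39275.875/7) = 74.9055
CV = 74.9055 / 517.6250 = 0.14471

0.145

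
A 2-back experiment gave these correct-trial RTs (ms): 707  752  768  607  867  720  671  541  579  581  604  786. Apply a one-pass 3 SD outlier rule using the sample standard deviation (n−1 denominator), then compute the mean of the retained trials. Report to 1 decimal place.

681.9 ms

n = 12, ΣRT = 8183, M = 681.917
Σ(x−M)² = 111926.92; s = √(111926.92/11) = 100.872
Cutoffs: 681.917 ± 3·100.872 → [379.3, 984.5]
No RTs fall outside the cutoffs; all 12 retained. Mean = 8183/12 = 681.917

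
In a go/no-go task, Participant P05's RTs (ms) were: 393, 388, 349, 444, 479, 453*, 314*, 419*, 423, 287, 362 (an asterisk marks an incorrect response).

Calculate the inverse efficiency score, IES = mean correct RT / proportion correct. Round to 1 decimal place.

537.1 ms

Correct trials (n=8): 393, 388, 349, 444, 479, 423, 287, 362
Mean correct RT = 3125/8 = 390.6250 ms
Proportion correct = 8/11
IES = 390.6250 / (8/11) = 537.109 ms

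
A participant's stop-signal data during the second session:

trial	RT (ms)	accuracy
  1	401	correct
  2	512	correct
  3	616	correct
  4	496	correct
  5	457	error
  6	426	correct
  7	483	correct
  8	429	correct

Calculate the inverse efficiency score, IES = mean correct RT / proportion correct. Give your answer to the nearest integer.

549 ms

Correct trials (n=7): 401, 512, 616, 496, 426, 483, 429
Mean correct RT = 3363/7 = 480.4286 ms
Proportion correct = 7/8
IES = 480.4286 / (7/8) = 549.061 ms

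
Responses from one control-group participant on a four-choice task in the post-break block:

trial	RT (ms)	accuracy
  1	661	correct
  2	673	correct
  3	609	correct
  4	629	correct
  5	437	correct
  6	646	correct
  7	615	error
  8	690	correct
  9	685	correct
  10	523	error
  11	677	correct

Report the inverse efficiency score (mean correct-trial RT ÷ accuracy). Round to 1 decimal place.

Correct trials (n=9): 661, 673, 609, 629, 437, 646, 690, 685, 677
Mean correct RT = 5707/9 = 634.1111 ms
Proportion correct = 9/11
IES = 634.1111 / (9/11) = 775.025 ms

775.0 ms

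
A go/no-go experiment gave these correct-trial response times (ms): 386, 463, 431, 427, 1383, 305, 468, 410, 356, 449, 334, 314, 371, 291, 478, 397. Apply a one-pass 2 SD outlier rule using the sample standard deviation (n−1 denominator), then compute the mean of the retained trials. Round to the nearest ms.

n = 16, ΣRT = 7263, M = 453.938
Σ(x−M)² = 974248.94; s = √(974248.94/15) = 254.853
Cutoffs: 453.938 ± 2·254.853 → [-55.8, 963.6]
Outside: 1383 → excluded.
Retained (n=15): Σ = 5880, mean = 5880/15 = 392.000

392 ms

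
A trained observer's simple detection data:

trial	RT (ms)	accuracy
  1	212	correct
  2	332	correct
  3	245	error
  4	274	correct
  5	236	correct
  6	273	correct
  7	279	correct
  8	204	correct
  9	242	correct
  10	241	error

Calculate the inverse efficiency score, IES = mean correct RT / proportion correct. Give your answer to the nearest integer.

Correct trials (n=8): 212, 332, 274, 236, 273, 279, 204, 242
Mean correct RT = 2052/8 = 256.5000 ms
Proportion correct = 8/10
IES = 256.5000 / (8/10) = 320.625 ms

321 ms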